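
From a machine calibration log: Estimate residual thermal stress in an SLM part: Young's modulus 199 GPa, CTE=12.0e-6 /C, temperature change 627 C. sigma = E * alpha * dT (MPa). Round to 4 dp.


sigma = 199*1000 * 12.0e-6 * 627 = 1497.276 MPa


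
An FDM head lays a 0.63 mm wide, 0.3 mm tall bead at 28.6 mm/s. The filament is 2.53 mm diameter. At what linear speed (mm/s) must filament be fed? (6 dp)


Q = 0.63 * 0.3 * 28.6 = 5.4054 mm^3/s
A_fil = pi*(2.53/2)^2 = 5.0272551 mm^2
v_feed = 5.4054 / 5.0272551 = 1.075219 mm/s


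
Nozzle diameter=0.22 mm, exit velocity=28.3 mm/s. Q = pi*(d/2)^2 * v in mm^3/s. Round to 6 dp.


A = pi*(0.22/2)^2 = 0.03801327 mm^2
Q = 0.03801327 * 28.3 = 1.075776 mm^3/s


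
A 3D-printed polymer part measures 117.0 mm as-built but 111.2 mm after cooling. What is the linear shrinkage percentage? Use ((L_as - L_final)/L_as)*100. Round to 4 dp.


Shrinkage = ((117.0-111.2)/117.0)*100 = 4.9573 %


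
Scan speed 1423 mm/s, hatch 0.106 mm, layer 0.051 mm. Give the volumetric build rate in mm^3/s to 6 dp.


Rate = 1423 * 0.106 * 0.051 = 7.692738 mm^3/s


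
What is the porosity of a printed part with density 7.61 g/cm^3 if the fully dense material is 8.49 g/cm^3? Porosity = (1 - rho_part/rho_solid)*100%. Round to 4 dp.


Porosity = (1-7.61/8.49)*100 = 10.3651 %


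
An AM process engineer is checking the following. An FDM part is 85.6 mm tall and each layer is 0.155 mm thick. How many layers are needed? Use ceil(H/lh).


Layers = ceil(85.6/0.155) = 553


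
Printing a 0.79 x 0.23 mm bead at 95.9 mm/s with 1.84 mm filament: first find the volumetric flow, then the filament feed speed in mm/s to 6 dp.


Q = 0.79 * 0.23 * 95.9 = 17.42503 mm^3/s
A_fil = pi*(1.84/2)^2 = 2.65904402 mm^2
v_feed = 17.42503 / 2.65904402 = 6.553118 mm/s


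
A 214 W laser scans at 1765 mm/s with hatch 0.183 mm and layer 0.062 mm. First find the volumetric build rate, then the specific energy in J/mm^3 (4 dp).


Build rate = 1765 * 0.183 * 0.062 = 20.02569 mm^3/s
SE = 214 / 20.02569 = 10.6863 J/mm^3


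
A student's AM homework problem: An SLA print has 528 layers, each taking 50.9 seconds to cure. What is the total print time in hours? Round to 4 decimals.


t = 528 * 50.9 / 3600 = 7.4653 hrs


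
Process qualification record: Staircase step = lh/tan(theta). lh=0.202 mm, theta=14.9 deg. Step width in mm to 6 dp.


step = 0.202 / tan(14.9) = 0.759172 mm


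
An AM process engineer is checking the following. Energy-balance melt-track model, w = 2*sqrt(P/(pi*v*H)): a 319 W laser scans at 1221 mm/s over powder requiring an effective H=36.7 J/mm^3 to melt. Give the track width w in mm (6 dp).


w = 2*sqrt(319/(pi*1221*36.7)) = 0.095205 mm


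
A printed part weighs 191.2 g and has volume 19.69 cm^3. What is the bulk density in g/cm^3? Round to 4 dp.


rho = 191.2 / 19.69 = 9.7105 g/cm^3


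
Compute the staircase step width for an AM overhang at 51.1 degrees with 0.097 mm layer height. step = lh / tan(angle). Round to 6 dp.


step = 0.097 / tan(51.1) = 0.078269 mm


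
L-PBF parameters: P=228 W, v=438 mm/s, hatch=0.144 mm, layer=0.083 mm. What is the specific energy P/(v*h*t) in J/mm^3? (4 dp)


Build rate = 438 * 0.144 * 0.083 = 5.234976 mm^3/s
SE = 228 / 5.234976 = 43.5532 J/mm^3


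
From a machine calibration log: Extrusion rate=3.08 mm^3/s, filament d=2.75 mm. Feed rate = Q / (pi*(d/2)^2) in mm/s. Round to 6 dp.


A = pi*(2.75/2)^2 = 5.939574
v = 3.08 / 5.939574 = 0.518556 mm/s


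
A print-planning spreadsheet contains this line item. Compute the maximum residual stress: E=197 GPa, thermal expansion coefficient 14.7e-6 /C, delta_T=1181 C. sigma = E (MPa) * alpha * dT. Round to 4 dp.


sigma = 197*1000 * 14.7e-6 * 1181 = 3420.0579 MPa


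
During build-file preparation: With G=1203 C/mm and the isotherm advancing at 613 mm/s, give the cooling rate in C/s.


CR = 1203 * 613 = 737439 C/s


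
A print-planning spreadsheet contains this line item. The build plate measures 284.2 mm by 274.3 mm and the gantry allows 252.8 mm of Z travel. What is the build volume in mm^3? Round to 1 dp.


V = 284.2 * 274.3 * 252.8 = 19707292.0 mm^3


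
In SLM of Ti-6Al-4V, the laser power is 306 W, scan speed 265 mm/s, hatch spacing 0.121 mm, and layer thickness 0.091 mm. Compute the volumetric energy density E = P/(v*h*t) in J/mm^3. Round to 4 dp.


E = 306 / (265*0.121*0.091) = 104.8694 J/mm^3


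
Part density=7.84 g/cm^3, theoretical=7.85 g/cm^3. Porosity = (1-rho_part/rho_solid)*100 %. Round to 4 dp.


Porosity = (1-7.84/7.85)*100 = 0.1274 %


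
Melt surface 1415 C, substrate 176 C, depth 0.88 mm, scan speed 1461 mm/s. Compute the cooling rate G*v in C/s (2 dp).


G = (1415-176)/0.88 = 1407.95454545 C/mm
CR = 1407.95454545 * 1461 = 2057021.59 C/s


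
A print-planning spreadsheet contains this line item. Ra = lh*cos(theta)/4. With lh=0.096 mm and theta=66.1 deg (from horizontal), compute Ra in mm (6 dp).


Ra = 0.096 * cos(66.1) / 4 = 0.009723 mm


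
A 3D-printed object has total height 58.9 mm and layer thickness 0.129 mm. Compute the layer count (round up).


Layers = ceil(58.9/0.129) = 457


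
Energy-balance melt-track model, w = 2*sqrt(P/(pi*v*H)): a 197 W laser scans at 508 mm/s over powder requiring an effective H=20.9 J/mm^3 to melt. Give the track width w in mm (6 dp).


w = 2*sqrt(197/(pi*508*20.9)) = 0.153703 mm


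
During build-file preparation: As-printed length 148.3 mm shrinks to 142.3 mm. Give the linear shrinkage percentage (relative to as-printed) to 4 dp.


Shrinkage = ((148.3-142.3)/148.3)*100 = 4.0459 %


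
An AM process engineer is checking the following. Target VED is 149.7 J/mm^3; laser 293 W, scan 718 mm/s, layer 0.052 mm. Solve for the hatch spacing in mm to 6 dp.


h = 293 / (149.7*718*0.052) = 0.052423 mm


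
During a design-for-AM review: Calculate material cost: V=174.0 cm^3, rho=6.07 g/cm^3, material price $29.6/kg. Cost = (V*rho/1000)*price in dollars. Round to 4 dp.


Mass = 174.0*6.07/1000 = 1.05618 kg
Cost = 1.05618 * 29.6 = 31.2629 $


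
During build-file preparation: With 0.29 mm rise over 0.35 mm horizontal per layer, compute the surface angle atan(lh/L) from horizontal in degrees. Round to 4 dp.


angle = atan(0.29/0.35) = 39.6442 degrees


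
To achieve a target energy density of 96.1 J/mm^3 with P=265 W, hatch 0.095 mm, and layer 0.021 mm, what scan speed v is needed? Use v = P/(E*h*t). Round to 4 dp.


v = 265 / (96.1*0.095*0.021) = 1382.2277 mm/s


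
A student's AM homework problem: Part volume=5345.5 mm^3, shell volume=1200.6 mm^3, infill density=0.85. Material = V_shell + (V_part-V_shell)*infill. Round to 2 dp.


V_infill = (5345.5 - 1200.6) * 0.85 = 3523.17
V_total = 1200.6 + 3523.17 = 4723.77 mm^3


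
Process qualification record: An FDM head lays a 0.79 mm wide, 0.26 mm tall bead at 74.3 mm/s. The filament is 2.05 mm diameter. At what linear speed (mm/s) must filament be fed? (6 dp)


Q = 0.79 * 0.26 * 74.3 = 15.26122 mm^3/s
A_fil = pi*(2.05/2)^2 = 3.30063578 mm^2
v_feed = 15.26122 / 3.30063578 = 4.623721 mm/s


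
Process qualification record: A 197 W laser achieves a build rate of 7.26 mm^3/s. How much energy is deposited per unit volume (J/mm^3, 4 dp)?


SE = 197 / 7.26 = 27.135 J/mm^3


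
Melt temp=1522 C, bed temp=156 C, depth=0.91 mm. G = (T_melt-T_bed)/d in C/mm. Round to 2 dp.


G = (1522-156)/0.91 = 1501.1 C/mm


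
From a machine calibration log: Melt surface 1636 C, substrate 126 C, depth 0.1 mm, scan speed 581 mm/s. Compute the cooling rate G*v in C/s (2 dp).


G = (1636-126)/0.1 = 15100.0 C/mm
CR = 15100.0 * 581 = 8773100.0 C/s


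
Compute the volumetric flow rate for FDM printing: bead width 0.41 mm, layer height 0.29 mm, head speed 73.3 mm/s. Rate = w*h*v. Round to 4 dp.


Rate = 0.41 * 0.29 * 73.3 = 8.7154 mm^3/s


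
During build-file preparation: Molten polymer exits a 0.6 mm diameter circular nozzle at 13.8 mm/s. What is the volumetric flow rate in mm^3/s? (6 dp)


A = pi*(0.6/2)^2 = 0.28274334 mm^2
Q = 0.28274334 * 13.8 = 3.901858 mm^3/s


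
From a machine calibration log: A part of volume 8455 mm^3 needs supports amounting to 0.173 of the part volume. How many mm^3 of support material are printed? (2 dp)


V_support = 8455 * 0.173 = 1462.72 mm^3


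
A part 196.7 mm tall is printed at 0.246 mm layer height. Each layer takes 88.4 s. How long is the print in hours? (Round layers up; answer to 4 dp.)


Layers = ceil(196.7/0.246) = 800
t = 800 * 88.4 / 3600 = 19.6444 hrs


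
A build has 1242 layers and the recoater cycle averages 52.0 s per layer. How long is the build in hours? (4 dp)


t = 1242 * 52.0 / 3600 = 17.94 hrs


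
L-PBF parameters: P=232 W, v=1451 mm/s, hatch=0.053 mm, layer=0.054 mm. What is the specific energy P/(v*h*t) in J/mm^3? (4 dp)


Build rate = 1451 * 0.053 * 0.054 = 4.152762 mm^3/s
SE = 232 / 4.152762 = 55.8664 J/mm^3


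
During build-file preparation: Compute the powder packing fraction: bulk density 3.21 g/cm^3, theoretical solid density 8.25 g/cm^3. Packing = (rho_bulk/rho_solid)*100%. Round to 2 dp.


Packing = (3.21/8.25)*100 = 38.91 %


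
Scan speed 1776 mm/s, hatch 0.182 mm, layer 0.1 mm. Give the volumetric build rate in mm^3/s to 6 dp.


Rate = 1776 * 0.182 * 0.1 = 32.3232 mm^3/s


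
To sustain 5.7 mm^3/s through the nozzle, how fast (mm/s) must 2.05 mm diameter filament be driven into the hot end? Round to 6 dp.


A = pi*(2.05/2)^2 = 3.300636
v = 5.7 / 3.300636 = 1.72694 mm/s


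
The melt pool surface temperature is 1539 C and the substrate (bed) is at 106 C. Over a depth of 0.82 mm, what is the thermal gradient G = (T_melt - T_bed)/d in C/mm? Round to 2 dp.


G = (1539-106)/0.82 = 1747.56 C/mm


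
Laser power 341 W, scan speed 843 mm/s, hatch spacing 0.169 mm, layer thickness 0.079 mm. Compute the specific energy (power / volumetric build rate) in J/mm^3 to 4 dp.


Build rate = 843 * 0.169 * 0.079 = 11.254893 mm^3/s
SE = 341 / 11.254893 = 30.2979 J/mm^3


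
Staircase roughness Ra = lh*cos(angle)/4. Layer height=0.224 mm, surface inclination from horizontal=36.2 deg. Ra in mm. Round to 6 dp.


Ra = 0.224 * cos(36.2) / 4 = 0.04519 mm


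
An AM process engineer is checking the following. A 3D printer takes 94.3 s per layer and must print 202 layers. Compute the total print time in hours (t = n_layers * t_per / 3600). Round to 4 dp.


t = 202 * 94.3 / 3600 = 5.2913 hrs


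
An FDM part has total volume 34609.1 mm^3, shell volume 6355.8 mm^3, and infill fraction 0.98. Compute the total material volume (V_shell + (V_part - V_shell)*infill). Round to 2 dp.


V_infill = (34609.1 - 6355.8) * 0.98 = 27688.23
V_total = 6355.8 + 27688.23 = 34044.03 mm^3


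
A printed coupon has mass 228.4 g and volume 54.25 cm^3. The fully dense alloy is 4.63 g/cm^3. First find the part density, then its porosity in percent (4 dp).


rho_part = 228.4 / 54.25 = 4.21013825 g/cm^3
Porosity = (1 - 4.21013825/4.63)*100 = 9.0683 %


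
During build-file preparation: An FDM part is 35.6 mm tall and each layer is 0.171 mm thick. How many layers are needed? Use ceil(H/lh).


Layers = ceil(35.6/0.171) = 209


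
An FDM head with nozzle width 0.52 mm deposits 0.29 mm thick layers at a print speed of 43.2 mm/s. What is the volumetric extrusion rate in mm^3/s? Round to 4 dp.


Rate = 0.52 * 0.29 * 43.2 = 6.5146 mm^3/s


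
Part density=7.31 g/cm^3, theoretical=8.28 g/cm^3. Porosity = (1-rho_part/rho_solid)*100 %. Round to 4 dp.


Porosity = (1-7.31/8.28)*100 = 11.715 %


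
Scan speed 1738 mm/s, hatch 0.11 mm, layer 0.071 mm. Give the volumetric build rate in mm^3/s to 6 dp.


Rate = 1738 * 0.11 * 0.071 = 13.57378 mm^3/s


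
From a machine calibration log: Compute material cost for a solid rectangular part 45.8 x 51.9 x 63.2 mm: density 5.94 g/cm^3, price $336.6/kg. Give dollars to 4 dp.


V = 45.8 * 51.9 * 63.2 = 150227.664 mm^3 = 150.227664 cm^3
Mass = 150.227664 * 5.94 / 1000 = 0.89235232 kg
Cost = 0.89235232 * 336.6 = 300.3658 $


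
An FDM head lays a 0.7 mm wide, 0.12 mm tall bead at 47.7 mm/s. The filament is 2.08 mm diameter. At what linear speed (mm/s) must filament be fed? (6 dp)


Q = 0.7 * 0.12 * 47.7 = 4.0068 mm^3/s
A_fil = pi*(2.08/2)^2 = 3.39794661 mm^2
v_feed = 4.0068 / 3.39794661 = 1.179183 mm/s


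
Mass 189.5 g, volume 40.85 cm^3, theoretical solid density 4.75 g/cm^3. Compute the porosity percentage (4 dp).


rho_part = 189.5 / 40.85 = 4.63892289 g/cm^3
Porosity = (1 - 4.63892289/4.75)*100 = 2.3385 %


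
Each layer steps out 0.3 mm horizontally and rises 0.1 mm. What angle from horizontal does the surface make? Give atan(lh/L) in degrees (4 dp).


angle = atan(0.1/0.3) = 18.4349 degrees


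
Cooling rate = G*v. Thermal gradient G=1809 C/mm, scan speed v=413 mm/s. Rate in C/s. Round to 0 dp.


CR = 1809 * 413 = 747117 C/s


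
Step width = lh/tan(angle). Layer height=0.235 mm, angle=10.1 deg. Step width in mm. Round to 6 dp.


step = 0.235 / tan(10.1) = 1.319282 mm


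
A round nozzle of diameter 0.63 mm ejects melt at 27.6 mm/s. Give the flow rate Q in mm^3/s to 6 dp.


A = pi*(0.63/2)^2 = 0.31172453 mm^2
Q = 0.31172453 * 27.6 = 8.603597 mm^3/s


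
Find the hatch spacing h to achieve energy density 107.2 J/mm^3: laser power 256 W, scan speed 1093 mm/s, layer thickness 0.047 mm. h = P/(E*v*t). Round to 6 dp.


h = 256 / (107.2*1093*0.047) = 0.046487 mm


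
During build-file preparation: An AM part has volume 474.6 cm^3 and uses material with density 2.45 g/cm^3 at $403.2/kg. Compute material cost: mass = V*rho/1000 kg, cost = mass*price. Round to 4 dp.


Mass = 474.6*2.45/1000 = 1.16277 kg
Cost = 1.16277 * 403.2 = 468.8289 $


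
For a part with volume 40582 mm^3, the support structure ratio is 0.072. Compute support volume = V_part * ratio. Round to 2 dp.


V_support = 40582 * 0.072 = 2921.9 mm^3


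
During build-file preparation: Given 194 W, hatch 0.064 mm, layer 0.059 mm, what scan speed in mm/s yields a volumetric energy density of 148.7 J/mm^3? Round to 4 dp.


v = 194 / (148.7*0.064*0.059) = 345.5085 mm/s


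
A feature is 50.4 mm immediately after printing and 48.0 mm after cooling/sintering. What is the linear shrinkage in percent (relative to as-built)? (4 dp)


Shrinkage = ((50.4-48.0)/50.4)*100 = 4.7619 %


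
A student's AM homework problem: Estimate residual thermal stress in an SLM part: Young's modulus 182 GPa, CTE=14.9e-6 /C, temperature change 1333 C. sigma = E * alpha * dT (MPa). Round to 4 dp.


sigma = 182*1000 * 14.9e-6 * 1333 = 3614.8294 MPa


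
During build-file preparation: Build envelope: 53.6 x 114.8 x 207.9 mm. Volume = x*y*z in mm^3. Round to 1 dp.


V = 53.6 * 114.8 * 207.9 = 1279266.9 mm^3


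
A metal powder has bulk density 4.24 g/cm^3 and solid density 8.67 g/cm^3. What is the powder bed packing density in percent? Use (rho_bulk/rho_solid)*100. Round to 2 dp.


Packing = (4.24/8.67)*100 = 48.9 %


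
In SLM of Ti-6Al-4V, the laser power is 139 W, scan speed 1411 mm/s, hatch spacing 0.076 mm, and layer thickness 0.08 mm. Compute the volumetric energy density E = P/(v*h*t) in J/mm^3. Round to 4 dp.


E = 139 / (1411*0.076*0.08) = 16.2026 J/mm^3


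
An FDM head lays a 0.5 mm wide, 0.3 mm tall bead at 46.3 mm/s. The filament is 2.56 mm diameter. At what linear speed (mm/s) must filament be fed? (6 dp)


Q = 0.5 * 0.3 * 46.3 = 6.945 mm^3/s
A_fil = pi*(2.56/2)^2 = 5.1471854 mm^2
v_feed = 6.945 / 5.1471854 = 1.349281 mm/s


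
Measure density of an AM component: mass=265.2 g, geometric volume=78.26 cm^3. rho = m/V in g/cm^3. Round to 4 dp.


rho = 265.2 / 78.26 = 3.3887 g/cm^3


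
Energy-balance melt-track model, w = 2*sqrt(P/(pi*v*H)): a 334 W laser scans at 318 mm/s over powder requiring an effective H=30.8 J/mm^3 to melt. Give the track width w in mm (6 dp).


w = 2*sqrt(334/(pi*318*30.8)) = 0.208372 mm


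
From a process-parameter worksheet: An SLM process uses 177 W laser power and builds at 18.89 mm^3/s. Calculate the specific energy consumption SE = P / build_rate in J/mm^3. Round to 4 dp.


SE = 177 / 18.89 = 9.37 J/mm^3


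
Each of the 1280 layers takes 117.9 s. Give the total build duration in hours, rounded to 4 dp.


t = 1280 * 117.9 / 3600 = 41.92 hrs


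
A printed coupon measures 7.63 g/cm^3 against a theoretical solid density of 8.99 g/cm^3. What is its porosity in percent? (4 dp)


Porosity = (1-7.63/8.99)*100 = 15.1279 %


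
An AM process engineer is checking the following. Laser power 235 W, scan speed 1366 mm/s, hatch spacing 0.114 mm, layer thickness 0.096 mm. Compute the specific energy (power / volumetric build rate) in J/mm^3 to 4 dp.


Build rate = 1366 * 0.114 * 0.096 = 14.949504 mm^3/s
SE = 235 / 14.949504 = 15.7196 J/mm^3


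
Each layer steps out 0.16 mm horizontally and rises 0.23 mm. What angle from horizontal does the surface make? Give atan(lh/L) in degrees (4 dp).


angle = atan(0.23/0.16) = 55.1755 degrees


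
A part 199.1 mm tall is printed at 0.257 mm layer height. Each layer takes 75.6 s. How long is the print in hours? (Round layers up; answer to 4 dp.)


Layers = ceil(199.1/0.257) = 775
t = 775 * 75.6 / 3600 = 16.275 hrs


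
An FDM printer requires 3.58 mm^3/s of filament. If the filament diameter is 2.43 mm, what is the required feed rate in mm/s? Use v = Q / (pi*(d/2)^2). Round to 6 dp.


A = pi*(2.43/2)^2 = 4.637698
v = 3.58 / 4.637698 = 0.771935 mm/s


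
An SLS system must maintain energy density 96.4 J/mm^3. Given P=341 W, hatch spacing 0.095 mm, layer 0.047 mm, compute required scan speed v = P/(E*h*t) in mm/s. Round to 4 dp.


v = 341 / (96.4*0.095*0.047) = 792.2384 mm/s


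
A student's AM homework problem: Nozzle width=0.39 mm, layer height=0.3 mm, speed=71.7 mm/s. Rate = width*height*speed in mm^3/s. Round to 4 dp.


Rate = 0.39 * 0.3 * 71.7 = 8.3889 mm^3/s


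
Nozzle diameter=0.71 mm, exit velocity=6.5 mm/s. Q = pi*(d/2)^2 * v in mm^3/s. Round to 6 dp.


A = pi*(0.71/2)^2 = 0.39591921 mm^2
Q = 0.39591921 * 6.5 = 2.573475 mm^3/s


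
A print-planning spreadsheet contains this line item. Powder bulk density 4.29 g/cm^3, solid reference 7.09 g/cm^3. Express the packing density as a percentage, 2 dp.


Packing = (4.29/7.09)*100 = 60.51 %


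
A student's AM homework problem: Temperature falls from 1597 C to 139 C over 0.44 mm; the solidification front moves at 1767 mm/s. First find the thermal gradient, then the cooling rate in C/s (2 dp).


G = (1597-139)/0.44 = 3313.63636364 C/mm
CR = 3313.63636364 * 1767 = 5855195.45 C/s


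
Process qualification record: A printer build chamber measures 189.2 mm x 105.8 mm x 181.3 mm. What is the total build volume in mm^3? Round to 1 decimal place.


V = 189.2 * 105.8 * 181.3 = 3629147.4 mm^3


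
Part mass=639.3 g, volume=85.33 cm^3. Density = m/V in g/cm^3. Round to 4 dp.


rho = 639.3 / 85.33 = 7.4921 g/cm^3


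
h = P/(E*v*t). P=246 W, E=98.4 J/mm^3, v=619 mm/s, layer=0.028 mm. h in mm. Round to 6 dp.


h = 246 / (98.4*619*0.028) = 0.144242 mm


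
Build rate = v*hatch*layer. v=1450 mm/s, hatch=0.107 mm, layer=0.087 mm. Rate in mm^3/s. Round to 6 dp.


Rate = 1450 * 0.107 * 0.087 = 13.49805 mm^3/s


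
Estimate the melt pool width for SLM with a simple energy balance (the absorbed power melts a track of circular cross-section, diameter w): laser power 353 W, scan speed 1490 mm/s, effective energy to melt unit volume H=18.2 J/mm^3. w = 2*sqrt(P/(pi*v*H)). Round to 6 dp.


w = 2*sqrt(353/(pi*1490*18.2)) = 0.12874 mm


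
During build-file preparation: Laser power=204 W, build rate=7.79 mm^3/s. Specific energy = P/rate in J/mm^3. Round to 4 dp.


SE = 204 / 7.79 = 26.1874 J/mm^3


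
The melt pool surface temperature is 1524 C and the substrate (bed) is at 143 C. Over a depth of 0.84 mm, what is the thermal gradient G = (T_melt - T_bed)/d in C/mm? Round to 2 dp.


G = (1524-143)/0.84 = 1644.05 C/mm


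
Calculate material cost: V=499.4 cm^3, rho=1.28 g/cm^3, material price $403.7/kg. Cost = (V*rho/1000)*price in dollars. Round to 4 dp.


Mass = 499.4*1.28/1000 = 0.639232 kg
Cost = 0.639232 * 403.7 = 258.058 $


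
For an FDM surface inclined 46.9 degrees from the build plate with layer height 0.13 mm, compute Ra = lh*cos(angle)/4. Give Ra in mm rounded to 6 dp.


Ra = 0.13 * cos(46.9) / 4 = 0.022206 mm


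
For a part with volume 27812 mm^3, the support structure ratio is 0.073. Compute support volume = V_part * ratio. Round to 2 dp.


V_support = 27812 * 0.073 = 2030.28 mm^3


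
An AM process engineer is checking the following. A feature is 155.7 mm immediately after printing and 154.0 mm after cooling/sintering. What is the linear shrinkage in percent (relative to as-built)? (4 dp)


Shrinkage = ((155.7-154.0)/155.7)*100 = 1.0918 %


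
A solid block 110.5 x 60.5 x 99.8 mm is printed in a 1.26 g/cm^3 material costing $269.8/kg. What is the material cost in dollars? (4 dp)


V = 110.5 * 60.5 * 99.8 = 667187.95 mm^3 = 667.18795 cm^3
Mass = 667.18795 * 1.26 / 1000 = 0.84065682 kg
Cost = 0.84065682 * 269.8 = 226.8092 $


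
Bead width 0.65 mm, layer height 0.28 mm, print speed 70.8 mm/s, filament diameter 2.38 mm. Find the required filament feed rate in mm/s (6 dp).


Q = 0.65 * 0.28 * 70.8 = 12.8856 mm^3/s
A_fil = pi*(2.38/2)^2 = 4.44880936 mm^2
v_feed = 12.8856 / 4.44880936 = 2.896415 mm/s


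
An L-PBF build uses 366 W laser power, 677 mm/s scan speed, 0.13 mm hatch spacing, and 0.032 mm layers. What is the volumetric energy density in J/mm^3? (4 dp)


E = 366 / (677*0.13*0.032) = 129.9568 J/mm^3


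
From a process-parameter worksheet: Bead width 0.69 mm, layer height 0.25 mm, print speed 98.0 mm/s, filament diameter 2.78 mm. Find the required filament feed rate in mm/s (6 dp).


Q = 0.69 * 0.25 * 98.0 = 16.905 mm^3/s
A_fil = pi*(2.78/2)^2 = 6.06987117 mm^2
v_feed = 16.905 / 6.06987117 = 2.785067 mm/s


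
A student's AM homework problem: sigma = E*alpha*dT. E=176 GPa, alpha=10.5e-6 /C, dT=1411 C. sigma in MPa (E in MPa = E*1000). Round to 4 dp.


sigma = 176*1000 * 10.5e-6 * 1411 = 2607.528 MPa


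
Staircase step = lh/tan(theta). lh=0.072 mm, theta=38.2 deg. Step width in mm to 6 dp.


step = 0.072 / tan(38.2) = 0.091496 mm


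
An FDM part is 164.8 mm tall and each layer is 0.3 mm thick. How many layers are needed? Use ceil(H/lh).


Layers = ceil(164.8/0.3) = 550


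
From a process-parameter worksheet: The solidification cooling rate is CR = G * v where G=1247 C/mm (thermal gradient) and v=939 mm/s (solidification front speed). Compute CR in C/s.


CR = 1247 * 939 = 1170933 C/s


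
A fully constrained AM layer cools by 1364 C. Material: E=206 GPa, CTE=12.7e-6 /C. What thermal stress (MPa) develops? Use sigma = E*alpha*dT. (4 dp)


sigma = 206*1000 * 12.7e-6 * 1364 = 3568.4968 MPa


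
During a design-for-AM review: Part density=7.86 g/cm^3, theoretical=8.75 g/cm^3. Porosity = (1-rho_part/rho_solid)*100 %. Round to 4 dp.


Porosity = (1-7.86/8.75)*100 = 10.1714 %


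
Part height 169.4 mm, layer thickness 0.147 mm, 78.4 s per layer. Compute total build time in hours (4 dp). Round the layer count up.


Layers = ceil(169.4/0.147) = 1153
t = 1153 * 78.4 / 3600 = 25.1098 hrs


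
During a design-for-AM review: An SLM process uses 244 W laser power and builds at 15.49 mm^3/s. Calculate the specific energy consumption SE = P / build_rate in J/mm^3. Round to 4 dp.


SE = 244 / 15.49 = 15.7521 J/mm^3


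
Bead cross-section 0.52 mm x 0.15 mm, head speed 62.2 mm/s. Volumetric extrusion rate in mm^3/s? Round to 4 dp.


Rate = 0.52 * 0.15 * 62.2 = 4.8516 mm^3/s


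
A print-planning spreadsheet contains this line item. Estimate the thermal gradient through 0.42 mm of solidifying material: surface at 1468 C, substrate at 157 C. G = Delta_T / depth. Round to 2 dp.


G = (1468-157)/0.42 = 3121.43 C/mm


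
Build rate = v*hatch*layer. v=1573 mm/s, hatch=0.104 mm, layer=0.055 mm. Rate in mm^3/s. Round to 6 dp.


Rate = 1573 * 0.104 * 0.055 = 8.99756 mm^3/s


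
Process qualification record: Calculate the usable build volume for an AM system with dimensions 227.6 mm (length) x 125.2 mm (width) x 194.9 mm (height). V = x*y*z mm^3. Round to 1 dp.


V = 227.6 * 125.2 * 194.9 = 5553776.8 mm^3


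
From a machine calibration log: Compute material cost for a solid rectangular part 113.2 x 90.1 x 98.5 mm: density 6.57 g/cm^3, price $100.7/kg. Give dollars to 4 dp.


V = 113.2 * 90.1 * 98.5 = 1004633.02 mm^3 = 1004.63302 cm^3
Mass = 1004.63302 * 6.57 / 1000 = 6.60043894 kg
Cost = 6.60043894 * 100.7 = 664.6642 $


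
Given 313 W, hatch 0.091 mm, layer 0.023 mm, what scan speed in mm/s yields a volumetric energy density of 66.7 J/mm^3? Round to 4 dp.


v = 313 / (66.7*0.091*0.023) = 2242.0706 mm/s


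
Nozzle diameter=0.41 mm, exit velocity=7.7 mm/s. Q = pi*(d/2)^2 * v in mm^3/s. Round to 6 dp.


A = pi*(0.41/2)^2 = 0.13202543 mm^2
Q = 0.13202543 * 7.7 = 1.016596 mm^3/s


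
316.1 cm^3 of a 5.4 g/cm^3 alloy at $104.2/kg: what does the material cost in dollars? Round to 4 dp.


Mass = 316.1*5.4/1000 = 1.70694 kg
Cost = 1.70694 * 104.2 = 177.8631 $


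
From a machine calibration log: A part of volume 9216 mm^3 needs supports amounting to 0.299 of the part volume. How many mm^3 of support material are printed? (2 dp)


V_support = 9216 * 0.299 = 2755.58 mm^3


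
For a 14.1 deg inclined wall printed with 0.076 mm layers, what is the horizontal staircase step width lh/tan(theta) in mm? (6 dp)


step = 0.076 / tan(14.1) = 0.302569 mm


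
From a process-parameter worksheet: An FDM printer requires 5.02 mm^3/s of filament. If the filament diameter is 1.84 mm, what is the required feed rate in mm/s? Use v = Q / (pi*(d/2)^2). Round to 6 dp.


A = pi*(1.84/2)^2 = 2.659044
v = 5.02 / 2.659044 = 1.887897 mm/s


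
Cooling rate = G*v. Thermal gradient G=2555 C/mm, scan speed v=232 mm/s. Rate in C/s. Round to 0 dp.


CR = 2555 * 232 = 592760 C/s


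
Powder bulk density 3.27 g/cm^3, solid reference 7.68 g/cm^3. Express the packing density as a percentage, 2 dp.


Packing = (3.27/7.68)*100 = 42.58 %


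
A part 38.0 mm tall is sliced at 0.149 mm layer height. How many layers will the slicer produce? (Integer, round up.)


Layers = ceil(38.0/0.149) = 256


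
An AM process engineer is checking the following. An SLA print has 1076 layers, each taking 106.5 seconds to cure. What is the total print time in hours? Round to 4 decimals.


t = 1076 * 106.5 / 3600 = 31.8317 hrs


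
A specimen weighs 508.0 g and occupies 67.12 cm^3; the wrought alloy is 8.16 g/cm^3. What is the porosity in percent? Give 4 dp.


rho_part = 508.0 / 67.12 = 7.56853397 g/cm^3
Porosity = (1 - 7.56853397/8.16)*100 = 7.2484 %


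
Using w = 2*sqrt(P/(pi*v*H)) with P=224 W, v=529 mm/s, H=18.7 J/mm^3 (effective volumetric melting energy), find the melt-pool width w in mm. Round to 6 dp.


w = 2*sqrt(224/(pi*529*18.7)) = 0.169797 mm


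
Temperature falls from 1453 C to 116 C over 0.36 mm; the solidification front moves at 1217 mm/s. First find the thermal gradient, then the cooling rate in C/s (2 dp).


G = (1453-116)/0.36 = 3713.88888889 C/mm
CR = 3713.88888889 * 1217 = 4519802.78 C/s


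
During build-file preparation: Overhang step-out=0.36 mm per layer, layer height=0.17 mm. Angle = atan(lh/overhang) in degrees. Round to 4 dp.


angle = atan(0.17/0.36) = 25.2777 degrees


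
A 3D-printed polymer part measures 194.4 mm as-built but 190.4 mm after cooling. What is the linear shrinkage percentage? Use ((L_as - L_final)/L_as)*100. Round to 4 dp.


Shrinkage = ((194.4-190.4)/194.4)*100 = 2.0576 %


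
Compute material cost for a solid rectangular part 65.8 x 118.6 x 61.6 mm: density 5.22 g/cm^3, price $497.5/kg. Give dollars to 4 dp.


V = 65.8 * 118.6 * 61.6 = 480719.008 mm^3 = 480.719008 cm^3
Mass = 480.719008 * 5.22 / 1000 = 2.50935322 kg
Cost = 2.50935322 * 497.5 = 1248.4032 $


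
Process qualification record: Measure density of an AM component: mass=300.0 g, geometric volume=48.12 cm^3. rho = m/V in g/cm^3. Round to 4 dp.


rho = 300.0 / 48.12 = 6.2344 g/cm^3


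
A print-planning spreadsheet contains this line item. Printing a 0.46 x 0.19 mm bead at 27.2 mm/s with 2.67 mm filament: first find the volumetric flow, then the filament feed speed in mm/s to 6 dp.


Q = 0.46 * 0.19 * 27.2 = 2.37728 mm^3/s
A_fil = pi*(2.67/2)^2 = 5.59902497 mm^2
v_feed = 2.37728 / 5.59902497 = 0.424588 mm/s


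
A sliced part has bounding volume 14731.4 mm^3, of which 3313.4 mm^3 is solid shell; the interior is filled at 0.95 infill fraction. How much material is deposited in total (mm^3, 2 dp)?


V_infill = (14731.4 - 3313.4) * 0.95 = 10847.1
V_total = 3313.4 + 10847.1 = 14160.5 mm^3


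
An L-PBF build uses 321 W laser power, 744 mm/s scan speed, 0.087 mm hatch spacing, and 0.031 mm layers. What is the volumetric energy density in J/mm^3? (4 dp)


E = 321 / (744*0.087*0.031) = 159.9746 J/mm^3


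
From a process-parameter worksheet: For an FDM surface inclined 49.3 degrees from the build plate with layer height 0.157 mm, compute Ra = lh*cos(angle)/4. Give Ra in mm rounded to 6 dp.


Ra = 0.157 * cos(49.3) / 4 = 0.025595 mm


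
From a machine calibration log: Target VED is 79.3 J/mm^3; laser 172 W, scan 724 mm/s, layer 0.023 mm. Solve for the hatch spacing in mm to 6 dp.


h = 172 / (79.3*724*0.023) = 0.130253 mm


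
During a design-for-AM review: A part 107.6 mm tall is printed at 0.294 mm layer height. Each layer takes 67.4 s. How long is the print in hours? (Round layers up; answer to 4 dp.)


Layers = ceil(107.6/0.294) = 366
t = 366 * 67.4 / 3600 = 6.8523 hrs


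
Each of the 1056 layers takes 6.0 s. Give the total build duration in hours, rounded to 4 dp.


t = 1056 * 6.0 / 3600 = 1.76 hrs


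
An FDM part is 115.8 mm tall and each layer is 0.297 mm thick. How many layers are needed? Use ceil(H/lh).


Layers = ceil(115.8/0.297) = 390


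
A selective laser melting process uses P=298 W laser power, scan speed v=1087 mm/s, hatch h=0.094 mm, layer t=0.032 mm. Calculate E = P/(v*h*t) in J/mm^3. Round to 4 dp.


E = 298 / (1087*0.094*0.032) = 91.14 J/mm^3


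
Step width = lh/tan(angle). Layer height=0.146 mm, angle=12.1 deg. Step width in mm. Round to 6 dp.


step = 0.146 / tan(12.1) = 0.681029 mm


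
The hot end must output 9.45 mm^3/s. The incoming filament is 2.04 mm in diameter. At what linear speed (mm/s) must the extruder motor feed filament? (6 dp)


A = pi*(2.04/2)^2 = 3.268513
v = 9.45 / 3.268513 = 2.891223 mm/s


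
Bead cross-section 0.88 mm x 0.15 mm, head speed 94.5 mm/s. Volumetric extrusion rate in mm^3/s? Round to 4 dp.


Rate = 0.88 * 0.15 * 94.5 = 12.474 mm^3/s


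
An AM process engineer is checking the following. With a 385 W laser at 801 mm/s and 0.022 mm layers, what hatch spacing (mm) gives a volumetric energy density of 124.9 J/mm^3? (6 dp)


h = 385 / (124.9*801*0.022) = 0.174921 mm


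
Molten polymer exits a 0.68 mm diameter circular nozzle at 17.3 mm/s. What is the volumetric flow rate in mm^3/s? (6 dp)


A = pi*(0.68/2)^2 = 0.36316811 mm^2
Q = 0.36316811 * 17.3 = 6.282808 mm^3/s


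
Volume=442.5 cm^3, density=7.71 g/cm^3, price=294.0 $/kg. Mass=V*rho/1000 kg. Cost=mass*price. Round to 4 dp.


Mass = 442.5*7.71/1000 = 3.411675 kg
Cost = 3.411675 * 294.0 = 1003.0325 $


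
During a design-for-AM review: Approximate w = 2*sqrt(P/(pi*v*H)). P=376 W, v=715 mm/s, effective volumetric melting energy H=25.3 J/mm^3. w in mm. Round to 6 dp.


w = 2*sqrt(376/(pi*715*25.3)) = 0.162681 mm


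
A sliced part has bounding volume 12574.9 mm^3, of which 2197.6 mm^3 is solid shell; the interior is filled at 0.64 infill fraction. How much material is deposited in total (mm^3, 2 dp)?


V_infill = (12574.9 - 2197.6) * 0.64 = 6641.47
V_total = 2197.6 + 6641.47 = 8839.07 mm^3


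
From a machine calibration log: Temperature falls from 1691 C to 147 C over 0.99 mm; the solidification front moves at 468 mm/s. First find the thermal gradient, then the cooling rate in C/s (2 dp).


G = (1691-147)/0.99 = 1559.5959596 C/mm
CR = 1559.5959596 * 468 = 729890.91 C/s


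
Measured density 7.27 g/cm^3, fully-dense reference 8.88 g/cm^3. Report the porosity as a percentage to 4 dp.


Porosity = (1-7.27/8.88)*100 = 18.1306 %


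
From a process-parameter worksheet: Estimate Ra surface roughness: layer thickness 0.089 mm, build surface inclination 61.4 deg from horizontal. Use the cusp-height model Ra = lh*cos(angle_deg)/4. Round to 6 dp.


Ra = 0.089 * cos(61.4) / 4 = 0.010651 mm


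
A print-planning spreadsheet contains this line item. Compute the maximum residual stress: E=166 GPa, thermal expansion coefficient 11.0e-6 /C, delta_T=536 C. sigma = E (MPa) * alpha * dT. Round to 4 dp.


sigma = 166*1000 * 11.0e-6 * 536 = 978.736 MPa


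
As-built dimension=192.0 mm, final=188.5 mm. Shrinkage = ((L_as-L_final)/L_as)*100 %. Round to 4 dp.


Shrinkage = ((192.0-188.5)/192.0)*100 = 1.8229 %


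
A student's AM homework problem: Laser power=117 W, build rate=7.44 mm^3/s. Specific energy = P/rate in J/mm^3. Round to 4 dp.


SE = 117 / 7.44 = 15.7258 J/mm^3


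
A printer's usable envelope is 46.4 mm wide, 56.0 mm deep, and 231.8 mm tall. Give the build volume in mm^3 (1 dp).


V = 46.4 * 56.0 * 231.8 = 602309.1 mm^3


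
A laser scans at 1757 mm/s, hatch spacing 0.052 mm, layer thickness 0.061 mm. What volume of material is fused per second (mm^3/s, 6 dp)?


Rate = 1757 * 0.052 * 0.061 = 5.573204 mm^3/s


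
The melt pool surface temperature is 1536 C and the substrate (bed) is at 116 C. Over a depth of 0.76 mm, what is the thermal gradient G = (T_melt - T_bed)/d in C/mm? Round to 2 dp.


G = (1536-116)/0.76 = 1868.42 C/mm


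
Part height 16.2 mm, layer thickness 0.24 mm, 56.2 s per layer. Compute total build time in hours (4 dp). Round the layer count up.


Layers = ceil(16.2/0.24) = 68
t = 68 * 56.2 / 3600 = 1.0616 hrs


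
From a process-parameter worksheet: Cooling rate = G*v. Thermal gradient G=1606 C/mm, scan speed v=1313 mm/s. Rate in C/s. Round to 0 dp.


CR = 1606 * 1313 = 2108678 C/s


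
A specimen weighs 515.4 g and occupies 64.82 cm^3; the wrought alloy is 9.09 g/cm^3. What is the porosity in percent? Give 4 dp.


rho_part = 515.4 / 64.82 = 7.95124961 g/cm^3
Porosity = (1 - 7.95124961/9.09)*100 = 12.5275 %


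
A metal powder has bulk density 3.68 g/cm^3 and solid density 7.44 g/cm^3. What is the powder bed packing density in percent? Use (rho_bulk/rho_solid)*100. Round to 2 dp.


Packing = (3.68/7.44)*100 = 49.46 %


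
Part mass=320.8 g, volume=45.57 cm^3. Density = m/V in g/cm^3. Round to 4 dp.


rho = 320.8 / 45.57 = 7.0397 g/cm^3


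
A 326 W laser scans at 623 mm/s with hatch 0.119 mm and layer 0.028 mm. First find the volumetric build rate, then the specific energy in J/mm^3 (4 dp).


Build rate = 623 * 0.119 * 0.028 = 2.075836 mm^3/s
SE = 326 / 2.075836 = 157.0452 J/mm^3


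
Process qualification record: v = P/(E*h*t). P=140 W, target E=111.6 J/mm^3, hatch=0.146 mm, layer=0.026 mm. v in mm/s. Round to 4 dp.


v = 140 / (111.6*0.146*0.026) = 330.4743 mm/s


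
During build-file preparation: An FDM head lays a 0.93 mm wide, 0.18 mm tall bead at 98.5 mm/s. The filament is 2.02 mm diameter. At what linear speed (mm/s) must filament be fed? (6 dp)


Q = 0.93 * 0.18 * 98.5 = 16.4889 mm^3/s
A_fil = pi*(2.02/2)^2 = 3.20473867 mm^2
v_feed = 16.4889 / 3.20473867 = 5.145162 mm/s


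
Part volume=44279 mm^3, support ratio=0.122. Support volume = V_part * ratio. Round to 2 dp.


V_support = 44279 * 0.122 = 5402.04 mm^3


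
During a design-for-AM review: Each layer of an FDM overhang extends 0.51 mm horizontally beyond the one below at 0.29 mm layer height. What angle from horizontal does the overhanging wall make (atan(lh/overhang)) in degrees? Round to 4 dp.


angle = atan(0.29/0.51) = 29.6237 degrees


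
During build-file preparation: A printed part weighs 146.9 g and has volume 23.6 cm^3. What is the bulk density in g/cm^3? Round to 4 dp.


rho = 146.9 / 23.6 = 6.2246 g/cm^3


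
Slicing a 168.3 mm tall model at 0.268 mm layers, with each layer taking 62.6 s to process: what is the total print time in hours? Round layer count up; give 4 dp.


Layers = ceil(168.3/0.268) = 628
t = 628 * 62.6 / 3600 = 10.9202 hrs


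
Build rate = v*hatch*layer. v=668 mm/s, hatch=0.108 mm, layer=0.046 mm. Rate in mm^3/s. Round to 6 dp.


Rate = 668 * 0.108 * 0.046 = 3.318624 mm^3/s


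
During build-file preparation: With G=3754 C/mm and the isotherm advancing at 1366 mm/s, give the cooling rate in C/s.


CR = 3754 * 1366 = 5127964 C/s


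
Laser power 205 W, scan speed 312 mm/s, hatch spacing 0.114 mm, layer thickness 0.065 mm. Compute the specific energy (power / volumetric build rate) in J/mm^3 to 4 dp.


Build rate = 312 * 0.114 * 0.065 = 2.31192 mm^3/s
SE = 205 / 2.31192 = 88.6709 J/mm^3


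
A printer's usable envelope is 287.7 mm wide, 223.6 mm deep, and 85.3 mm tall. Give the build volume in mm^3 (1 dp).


V = 287.7 * 223.6 * 85.3 = 5487325.1 mm^3


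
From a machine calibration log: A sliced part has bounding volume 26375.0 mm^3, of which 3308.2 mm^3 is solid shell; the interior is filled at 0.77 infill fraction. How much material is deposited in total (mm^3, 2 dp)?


V_infill = (26375.0 - 3308.2) * 0.77 = 17761.44
V_total = 3308.2 + 17761.44 = 21069.64 mm^3


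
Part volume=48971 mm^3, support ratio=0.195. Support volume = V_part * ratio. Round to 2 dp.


V_support = 48971 * 0.195 = 9549.35 mm^3


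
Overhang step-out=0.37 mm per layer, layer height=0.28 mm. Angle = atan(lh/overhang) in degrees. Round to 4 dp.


angle = atan(0.28/0.37) = 37.1169 degrees


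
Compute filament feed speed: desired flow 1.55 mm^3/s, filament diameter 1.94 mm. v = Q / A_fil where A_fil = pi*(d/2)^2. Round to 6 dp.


A = pi*(1.94/2)^2 = 2.955925
v = 1.55 / 2.955925 = 0.524371 mm/s


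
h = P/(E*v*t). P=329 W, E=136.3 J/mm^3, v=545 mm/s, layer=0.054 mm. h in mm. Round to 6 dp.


h = 329 / (136.3*545*0.054) = 0.082018 mm


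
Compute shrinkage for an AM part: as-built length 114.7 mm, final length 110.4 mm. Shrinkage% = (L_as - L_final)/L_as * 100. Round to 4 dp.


Shrinkage = ((114.7-110.4)/114.7)*100 = 3.7489 %


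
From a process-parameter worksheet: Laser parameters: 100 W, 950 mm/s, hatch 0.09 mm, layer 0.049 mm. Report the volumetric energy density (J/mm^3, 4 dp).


E = 100 / (950*0.09*0.049) = 23.8692 J/mm^3


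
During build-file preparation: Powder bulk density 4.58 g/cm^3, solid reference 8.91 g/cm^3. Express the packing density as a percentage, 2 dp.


Packing = (4.58/8.91)*100 = 51.4 %


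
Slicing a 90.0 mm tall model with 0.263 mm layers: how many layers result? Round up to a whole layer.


Layers = ceil(90.0/0.263) = 343


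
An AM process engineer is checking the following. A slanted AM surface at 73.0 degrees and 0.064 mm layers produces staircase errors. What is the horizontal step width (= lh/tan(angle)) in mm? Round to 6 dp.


step = 0.064 / tan(73.0) = 0.019567 mm


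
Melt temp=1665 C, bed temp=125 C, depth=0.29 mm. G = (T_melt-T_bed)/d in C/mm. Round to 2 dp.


G = (1665-125)/0.29 = 5310.34 C/mm


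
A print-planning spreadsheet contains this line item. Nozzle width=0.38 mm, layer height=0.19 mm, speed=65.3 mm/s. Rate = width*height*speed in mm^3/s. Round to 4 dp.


Rate = 0.38 * 0.19 * 65.3 = 4.7147 mm^3/s
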